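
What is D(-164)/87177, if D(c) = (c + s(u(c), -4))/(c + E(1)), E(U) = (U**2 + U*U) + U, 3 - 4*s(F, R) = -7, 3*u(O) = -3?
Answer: 323/28070994 ≈ 1.1507e-5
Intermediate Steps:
u(O) = -1 (u(O) = (1/3)*(-3) = -1)
s(F, R) = 5/2 (s(F, R) = 3/4 - 1/4*(-7) = 3/4 + 7/4 = 5/2)
E(U) = U + 2*U**2 (E(U) = (U**2 + U**2) + U = 2*U**2 + U = U + 2*U**2)
D(c) = (5/2 + c)/(3 + c) (D(c) = (c + 5/2)/(c + 1*(1 + 2*1)) = (5/2 + c)/(c + 1*(1 + 2)) = (5/2 + c)/(c + 1*3) = (5/2 + c)/(c + 3) = (5/2 + c)/(3 + c))
D(-164)/87177 = ((5/2 - 164)/(3 - 164))/87177 = (-323/2/(-161))*(1/87177) = -1/161*(-323/2)*(1/87177) = (323/322)*(1/87177) = 323/28070994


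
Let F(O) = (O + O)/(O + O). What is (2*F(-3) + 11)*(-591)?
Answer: -7683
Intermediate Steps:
F(O) = 1 (F(O) = (2*O)/((2*O)) = (2*O)*(1/(2*O)) = 1)
(2*F(-3) + 11)*(-591) = (2*1 + 11)*(-591) = (2 + 11)*(-591) = 13*(-591) = -7683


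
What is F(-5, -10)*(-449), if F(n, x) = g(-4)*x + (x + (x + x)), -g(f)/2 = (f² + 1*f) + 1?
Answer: -103270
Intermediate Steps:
g(f) = -2 - 2*f - 2*f² (g(f) = -2*((f² + 1*f) + 1) = -2*((f² + f) + 1) = -2*((f + f²) + 1) = -2*(1 + f + f²) = -2 - 2*f - 2*f²)
F(n, x) = -23*x (F(n, x) = (-2 - 2*(-4) - 2*(-4)²)*x + (x + (x + x)) = (-2 + 8 - 2*16)*x + (x + 2*x) = (-2 + 8 - 32)*x + 3*x = -26*x + 3*x = -23*x)
F(-5, -10)*(-449) = -23*(-10)*(-449) = 230*(-449) = -103270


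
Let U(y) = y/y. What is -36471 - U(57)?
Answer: -36472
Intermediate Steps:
U(y) = 1
-36471 - U(57) = -36471 - 1*1 = -36471 - 1 = -36472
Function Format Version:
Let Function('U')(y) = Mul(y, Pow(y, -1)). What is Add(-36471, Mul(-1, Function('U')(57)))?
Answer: -36472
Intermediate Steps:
Function('U')(y) = 1
Add(-36471, Mul(-1, Function('U')(57))) = Add(-36471, Mul(-1, 1)) = Add(-36471, -1) = -36472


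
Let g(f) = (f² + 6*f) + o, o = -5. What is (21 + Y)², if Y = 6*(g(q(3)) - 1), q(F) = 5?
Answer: 99225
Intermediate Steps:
g(f) = -5 + f² + 6*f (g(f) = (f² + 6*f) - 5 = -5 + f² + 6*f)
Y = 294 (Y = 6*((-5 + 5² + 6*5) - 1) = 6*((-5 + 25 + 30) - 1) = 6*(50 - 1) = 6*49 = 294)
(21 + Y)² = (21 + 294)² = 315² = 99225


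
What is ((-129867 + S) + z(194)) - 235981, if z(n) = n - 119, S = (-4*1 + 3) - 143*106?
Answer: -380932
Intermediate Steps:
S = -15159 (S = (-4 + 3) - 15158 = -1 - 15158 = -15159)
z(n) = -119 + n
((-129867 + S) + z(194)) - 235981 = ((-129867 - 15159) + (-119 + 194)) - 235981 = (-145026 + 75) - 235981 = -144951 - 235981 = -380932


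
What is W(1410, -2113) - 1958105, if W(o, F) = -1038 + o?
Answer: -1957733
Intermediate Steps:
W(1410, -2113) - 1958105 = (-1038 + 1410) - 1958105 = 372 - 1958105 = -1957733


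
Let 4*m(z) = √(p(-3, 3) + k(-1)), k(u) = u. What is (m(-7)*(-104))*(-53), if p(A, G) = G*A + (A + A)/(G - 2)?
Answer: 5512*I ≈ 5512.0*I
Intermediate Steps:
p(A, G) = A*G + 2*A/(-2 + G) (p(A, G) = A*G + (2*A)/(-2 + G) = A*G + 2*A/(-2 + G))
m(z) = I (m(z) = √(-3*(2 + 3² - 2*3)/(-2 + 3) - 1)/4 = √(-3*(2 + 9 - 6)/1 - 1)/4 = √(-3*1*5 - 1)/4 = √(-15 - 1)/4 = √(-16)/4 = (4*I)/4 = I)
(m(-7)*(-104))*(-53) = (I*(-104))*(-53) = -104*I*(-53) = 5512*I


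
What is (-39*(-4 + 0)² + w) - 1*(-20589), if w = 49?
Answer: 20014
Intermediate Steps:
(-39*(-4 + 0)² + w) - 1*(-20589) = (-39*(-4 + 0)² + 49) - 1*(-20589) = (-39*(-4)² + 49) + 20589 = (-39*16 + 49) + 20589 = (-624 + 49) + 20589 = -575 + 20589 = 20014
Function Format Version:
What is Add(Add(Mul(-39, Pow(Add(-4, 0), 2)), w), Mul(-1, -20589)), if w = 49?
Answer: 20014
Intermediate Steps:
Add(Add(Mul(-39, Pow(Add(-4, 0), 2)), w), Mul(-1, -20589)) = Add(Add(Mul(-39, Pow(Add(-4, 0), 2)), 49), Mul(-1, -20589)) = Add(Add(Mul(-39, Pow(-4, 2)), 49), 20589) = Add(Add(Mul(-39, 16), 49), 20589) = Add(Add(-624, 49), 20589) = Add(-575, 20589) = 20014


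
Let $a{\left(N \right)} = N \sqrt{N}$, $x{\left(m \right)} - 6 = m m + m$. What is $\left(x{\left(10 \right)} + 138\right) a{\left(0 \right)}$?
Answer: $0$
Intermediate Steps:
$x{\left(m \right)} = 6 + m + m^{2}$ ($x{\left(m \right)} = 6 + \left(m m + m\right) = 6 + \left(m^{2} + m\right) = 6 + \left(m + m^{2}\right) = 6 + m + m^{2}$)
$a{\left(N \right)} = N^{\frac{3}{2}}$
$\left(x{\left(10 \right)} + 138\right) a{\left(0 \right)} = \left(\left(6 + 10 + 10^{2}\right) + 138\right) 0^{\frac{3}{2}} = \left(\left(6 + 10 + 100\right) + 138\right) 0 = \left(116 + 138\right) 0 = 254 \cdot 0 = 0$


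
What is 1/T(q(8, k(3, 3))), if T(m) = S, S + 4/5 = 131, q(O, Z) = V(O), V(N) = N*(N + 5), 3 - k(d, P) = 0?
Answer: 5/651 ≈ 0.0076805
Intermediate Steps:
k(d, P) = 3 (k(d, P) = 3 - 1*0 = 3 + 0 = 3)
V(N) = N*(5 + N)
q(O, Z) = O*(5 + O)
S = 651/5 (S = -4/5 + 131 = 651/5 ≈ 130.20)
T(m) = 651/5
1/T(q(8, k(3, 3))) = 1/(651/5) = 5/651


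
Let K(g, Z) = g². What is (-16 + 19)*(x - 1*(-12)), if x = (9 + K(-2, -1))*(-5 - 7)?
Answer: -432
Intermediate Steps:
x = -156 (x = (9 + (-2)²)*(-5 - 7) = (9 + 4)*(-12) = 13*(-12) = -156)
(-16 + 19)*(x - 1*(-12)) = (-16 + 19)*(-156 - 1*(-12)) = 3*(-156 + 12) = 3*(-144) = -432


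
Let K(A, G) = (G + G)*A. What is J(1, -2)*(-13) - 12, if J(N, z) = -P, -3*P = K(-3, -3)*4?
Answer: -324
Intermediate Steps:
K(A, G) = 2*A*G (K(A, G) = (2*G)*A = 2*A*G)
P = -24 (P = -2*(-3)*(-3)*4/3 = -6*4 = -⅓*72 = -24)
J(N, z) = 24 (J(N, z) = -1*(-24) = 24)
J(1, -2)*(-13) - 12 = 24*(-13) - 12 = -312 - 12 = -324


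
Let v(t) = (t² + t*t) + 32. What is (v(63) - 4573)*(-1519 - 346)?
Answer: -6335405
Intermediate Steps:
v(t) = 32 + 2*t² (v(t) = (t² + t²) + 32 = 2*t² + 32 = 32 + 2*t²)
(v(63) - 4573)*(-1519 - 346) = ((32 + 2*63²) - 4573)*(-1519 - 346) = ((32 + 2*3969) - 4573)*(-1865) = ((32 + 7938) - 4573)*(-1865) = (7970 - 4573)*(-1865) = 3397*(-1865) = -6335405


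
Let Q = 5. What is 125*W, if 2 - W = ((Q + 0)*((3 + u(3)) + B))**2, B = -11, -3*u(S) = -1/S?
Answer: -15732875/81 ≈ -1.9423e+5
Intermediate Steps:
u(S) = 1/(3*S) (u(S) = -(-1)/(3*S) = 1/(3*S))
W = -125863/81 (W = 2 - ((5 + 0)*((3 + (1/3)/3) - 11))**2 = 2 - (5*((3 + (1/3)*(1/3)) - 11))**2 = 2 - (5*((3 + 1/9) - 11))**2 = 2 - (5*(28/9 - 11))**2 = 2 - (5*(-71/9))**2 = 2 - (-355/9)**2 = 2 - 1*126025/81 = 2 - 126025/81 = -125863/81 ≈ -1553.9)
125*W = 125*(-125863/81) = -15732875/81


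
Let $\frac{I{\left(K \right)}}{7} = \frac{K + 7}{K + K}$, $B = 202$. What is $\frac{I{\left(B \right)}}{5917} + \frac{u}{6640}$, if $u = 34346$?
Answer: $\frac{10264091031}{1984088440} \approx 5.1732$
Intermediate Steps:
$I{\left(K \right)} = \frac{7 \left(7 + K\right)}{2 K}$ ($I{\left(K \right)} = 7 \frac{K + 7}{K + K} = 7 \frac{7 + K}{2 K} = \frac{7 \left(7 + K\right)}{2 K}$)
$\frac{I{\left(B \right)}}{5917} + \frac{u}{6640} = \frac{\frac{7}{2} \cdot \frac{1}{202} \left(7 + 202\right)}{5917} + \frac{34346}{6640} = \frac{7}{2} \cdot \frac{1}{202} \cdot 209 \cdot \frac{1}{5917} + 34346 \cdot \frac{1}{6640} = \frac{1463}{404} \cdot \frac{1}{5917} + \frac{17173}{3320} = \frac{1463}{2390468} + \frac{17173}{3320} = \frac{10264091031}{1984088440}$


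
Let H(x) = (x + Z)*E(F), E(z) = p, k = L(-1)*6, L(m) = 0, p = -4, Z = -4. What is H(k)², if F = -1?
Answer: 256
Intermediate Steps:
k = 0 (k = 0*6 = 0)
E(z) = -4
H(x) = 16 - 4*x (H(x) = (x - 4)*(-4) = (-4 + x)*(-4) = 16 - 4*x)
H(k)² = (16 - 4*0)² = (16 + 0)² = 16² = 256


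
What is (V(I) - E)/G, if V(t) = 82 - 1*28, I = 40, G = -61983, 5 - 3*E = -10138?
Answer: 1109/20661 ≈ 0.053676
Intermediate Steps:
E = 3381 (E = 5/3 - 1/3*(-10138) = 5/3 + 10138/3 = 3381)
V(t) = 54 (V(t) = 82 - 28 = 54)
(V(I) - E)/G = (54 - 1*3381)/(-61983) = (54 - 3381)*(-1/61983) = -3327*(-1/61983) = 1109/20661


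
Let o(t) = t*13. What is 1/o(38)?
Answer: 1/494 ≈ 0.0020243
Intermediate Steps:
o(t) = 13*t
1/o(38) = 1/(13*38) = 1/494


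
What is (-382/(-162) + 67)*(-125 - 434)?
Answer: -3140462/81 ≈ -38771.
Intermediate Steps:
(-382/(-162) + 67)*(-125 - 434) = (-382*(-1/162) + 67)*(-559) = (191/81 + 67)*(-559) = (5618/81)*(-559) = -3140462/81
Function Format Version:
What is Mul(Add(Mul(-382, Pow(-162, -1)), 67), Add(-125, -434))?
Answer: Rational(-3140462, 81) ≈ -38771.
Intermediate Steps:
Mul(Add(Mul(-382, Pow(-162, -1)), 67), Add(-125, -434)) = Mul(Add(Mul(-382, Rational(-1, 162)), 67), -559) = Mul(Add(Rational(191, 81), 67), -559) = Mul(Rational(5618, 81), -559) = Rational(-3140462, 81)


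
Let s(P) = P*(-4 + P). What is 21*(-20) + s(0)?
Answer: -420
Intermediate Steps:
21*(-20) + s(0) = 21*(-20) + 0*(-4 + 0) = -420 + 0*(-4) = -420 + 0 = -420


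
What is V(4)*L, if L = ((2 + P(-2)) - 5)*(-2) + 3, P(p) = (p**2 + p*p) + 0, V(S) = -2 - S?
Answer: 42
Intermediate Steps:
P(p) = 2*p**2 (P(p) = (p**2 + p**2) + 0 = 2*p**2 + 0 = 2*p**2)
L = -7 (L = ((2 + 2*(-2)**2) - 5)*(-2) + 3 = ((2 + 2*4) - 5)*(-2) + 3 = ((2 + 8) - 5)*(-2) + 3 = (10 - 5)*(-2) + 3 = 5*(-2) + 3 = -10 + 3 = -7)
V(4)*L = (-2 - 1*4)*(-7) = (-2 - 4)*(-7) = -6*(-7) = 42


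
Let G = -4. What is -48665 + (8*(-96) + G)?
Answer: -49437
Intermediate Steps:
-48665 + (8*(-96) + G) = -48665 + (8*(-96) - 4) = -48665 + (-768 - 4) = -48665 - 772 = -49437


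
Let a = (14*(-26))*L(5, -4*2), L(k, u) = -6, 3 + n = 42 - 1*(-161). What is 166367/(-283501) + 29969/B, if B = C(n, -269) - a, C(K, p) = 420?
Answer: -8789712857/500095764 ≈ -17.576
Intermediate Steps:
n = 200 (n = -3 + (42 - 1*(-161)) = -3 + (42 + 161) = -3 + 203 = 200)
a = 2184 (a = (14*(-26))*(-6) = -364*(-6) = 2184)
B = -1764 (B = 420 - 1*2184 = 420 - 2184 = -1764)
166367/(-283501) + 29969/B = 166367/(-283501) + 29969/(-1764) = 166367*(-1/283501) + 29969*(-1/1764) = -166367/283501 - 29969/1764 = -8789712857/500095764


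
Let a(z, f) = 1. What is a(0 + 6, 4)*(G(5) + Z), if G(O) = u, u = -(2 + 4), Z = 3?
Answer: -3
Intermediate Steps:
u = -6 (u = -1*6 = -6)
G(O) = -6
a(0 + 6, 4)*(G(5) + Z) = 1*(-6 + 3) = 1*(-3) = -3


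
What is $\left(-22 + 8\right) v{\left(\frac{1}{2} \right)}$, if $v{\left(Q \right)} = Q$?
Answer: $-7$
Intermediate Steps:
$\left(-22 + 8\right) v{\left(\frac{1}{2} \right)} = \frac{-22 + 8}{2} = \left(-14\right) \frac{1}{2} = -7$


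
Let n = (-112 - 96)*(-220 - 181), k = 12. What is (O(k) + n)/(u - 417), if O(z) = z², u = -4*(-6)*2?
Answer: -83552/369 ≈ -226.43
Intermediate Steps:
u = 48 (u = 24*2 = 48)
n = 83408 (n = -208*(-401) = 83408)
(O(k) + n)/(u - 417) = (12² + 83408)/(48 - 417) = (144 + 83408)/(-369) = 83552*(-1/369) = -83552/369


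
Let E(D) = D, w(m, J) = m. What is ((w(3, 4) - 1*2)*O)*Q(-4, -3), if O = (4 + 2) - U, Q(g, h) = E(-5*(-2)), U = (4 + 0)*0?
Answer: 60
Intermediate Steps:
U = 0 (U = 4*0 = 0)
Q(g, h) = 10 (Q(g, h) = -5*(-2) = 10)
O = 6 (O = (4 + 2) - 1*0 = 6 + 0 = 6)
((w(3, 4) - 1*2)*O)*Q(-4, -3) = ((3 - 1*2)*6)*10 = ((3 - 2)*6)*10 = (1*6)*10 = 6*10 = 60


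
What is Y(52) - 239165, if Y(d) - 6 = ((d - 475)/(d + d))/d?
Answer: -1293372295/5408 ≈ -2.3916e+5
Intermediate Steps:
Y(d) = 6 + (-475 + d)/(2*d²) (Y(d) = 6 + ((d - 475)/(d + d))/d = 6 + ((-475 + d)/((2*d)))/d = 6 + ((-475 + d)*(1/(2*d)))/d = 6 + ((-475 + d)/(2*d))/d = 6 + (-475 + d)/(2*d²))
Y(52) - 239165 = (½)*(-475 + 52 + 12*52²)/52² - 239165 = (½)*(1/2704)*(-475 + 52 + 12*2704) - 239165 = (½)*(1/2704)*(-475 + 52 + 32448) - 239165 = (½)*(1/2704)*32025 - 239165 = 32025/5408 - 239165 = -1293372295/5408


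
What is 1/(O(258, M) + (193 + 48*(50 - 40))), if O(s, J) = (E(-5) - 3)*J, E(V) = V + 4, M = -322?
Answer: 1/1961 ≈ 0.00050994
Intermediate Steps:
E(V) = 4 + V
O(s, J) = -4*J (O(s, J) = ((4 - 5) - 3)*J = (-1 - 3)*J = -4*J)
1/(O(258, M) + (193 + 48*(50 - 40))) = 1/(-4*(-322) + (193 + 48*(50 - 40))) = 1/(1288 + (193 + 48*10)) = 1/(1288 + (193 + 480)) = 1/(1288 + 673) = 1/1961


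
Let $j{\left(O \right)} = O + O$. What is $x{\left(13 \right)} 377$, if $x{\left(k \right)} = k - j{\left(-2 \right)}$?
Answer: $6409$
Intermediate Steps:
$j{\left(O \right)} = 2 O$
$x{\left(k \right)} = 4 + k$ ($x{\left(k \right)} = k - 2 \left(-2\right) = k - -4 = k + 4 = 4 + k$)
$x{\left(13 \right)} 377 = \left(4 + 13\right) 377 = 17 \cdot 377 = 6409$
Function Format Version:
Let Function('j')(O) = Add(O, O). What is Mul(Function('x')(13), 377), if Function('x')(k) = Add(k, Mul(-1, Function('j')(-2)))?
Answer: 6409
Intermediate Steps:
Function('j')(O) = Mul(2, O)
Function('x')(k) = Add(4, k) (Function('x')(k) = Add(k, Mul(-1, Mul(2, -2))) = Add(k, Mul(-1, -4)) = Add(k, 4) = Add(4, k))
Mul(Function('x')(13), 377) = Mul(Add(4, 13), 377) = Mul(17, 377) = 6409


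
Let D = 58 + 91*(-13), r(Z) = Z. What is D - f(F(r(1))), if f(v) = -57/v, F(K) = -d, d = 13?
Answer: -14682/13 ≈ -1129.4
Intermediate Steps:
F(K) = -13 (F(K) = -1*13 = -13)
D = -1125 (D = 58 - 1183 = -1125)
D - f(F(r(1))) = -1125 - (-57)/(-13) = -1125 - (-57)*(-1)/13 = -1125 - 1*57/13 = -1125 - 57/13 = -14682/13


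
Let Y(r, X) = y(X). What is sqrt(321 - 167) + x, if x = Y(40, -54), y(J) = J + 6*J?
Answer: -378 + sqrt(154) ≈ -365.59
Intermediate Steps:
y(J) = 7*J
Y(r, X) = 7*X
x = -378 (x = 7*(-54) = -378)
sqrt(321 - 167) + x = sqrt(321 - 167) - 378 = sqrt(154) - 378 = -378 + sqrt(154)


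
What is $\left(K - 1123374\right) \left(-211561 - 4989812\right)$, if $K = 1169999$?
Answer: $-242514016125$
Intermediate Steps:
$\left(K - 1123374\right) \left(-211561 - 4989812\right) = \left(1169999 - 1123374\right) \left(-211561 - 4989812\right) = 46625 \left(-5201373\right) = -242514016125$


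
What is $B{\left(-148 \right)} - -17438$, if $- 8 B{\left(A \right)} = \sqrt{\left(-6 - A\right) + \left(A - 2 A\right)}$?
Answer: $17438 - \frac{\sqrt{290}}{8} \approx 17436.0$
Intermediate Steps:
$B{\left(A \right)} = - \frac{\sqrt{-6 - 2 A}}{8}$ ($B{\left(A \right)} = - \frac{\sqrt{\left(-6 - A\right) + \left(A - 2 A\right)}}{8} = - \frac{\sqrt{\left(-6 - A\right) - A}}{8} = - \frac{\sqrt{-6 - 2 A}}{8}$)
$B{\left(-148 \right)} - -17438 = - \frac{\sqrt{-6 - -296}}{8} - -17438 = - \frac{\sqrt{-6 + 296}}{8} + 17438 = - \frac{\sqrt{290}}{8} + 17438 = 17438 - \frac{\sqrt{290}}{8}$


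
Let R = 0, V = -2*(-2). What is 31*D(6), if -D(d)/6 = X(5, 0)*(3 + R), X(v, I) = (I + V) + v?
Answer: -5022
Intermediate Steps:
V = 4
X(v, I) = 4 + I + v (X(v, I) = (I + 4) + v = (4 + I) + v = 4 + I + v)
D(d) = -162 (D(d) = -6*(4 + 0 + 5)*(3 + 0) = -54*3 = -6*27 = -162)
31*D(6) = 31*(-162) = -5022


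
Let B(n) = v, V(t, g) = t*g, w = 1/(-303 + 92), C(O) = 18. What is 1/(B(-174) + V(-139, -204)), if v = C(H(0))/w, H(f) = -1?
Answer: 1/24558 ≈ 4.0720e-5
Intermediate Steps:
w = -1/211 (w = 1/(-211) = -1/211 ≈ -0.0047393)
V(t, g) = g*t
v = -3798 (v = 18/(-1/211) = 18*(-211) = -3798)
B(n) = -3798
1/(B(-174) + V(-139, -204)) = 1/(-3798 - 204*(-139)) = 1/(-3798 + 28356) = 1/24558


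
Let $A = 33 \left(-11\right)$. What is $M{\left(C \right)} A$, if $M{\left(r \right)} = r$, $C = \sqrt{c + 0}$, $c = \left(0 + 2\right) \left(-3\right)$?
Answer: $- 363 i \sqrt{6} \approx - 889.17 i$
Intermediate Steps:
$c = -6$ ($c = 2 \left(-3\right) = -6$)
$A = -363$
$C = i \sqrt{6}$ ($C = \sqrt{-6 + 0} = \sqrt{-6} = i \sqrt{6} \approx 2.4495 i$)
$M{\left(C \right)} A = i \sqrt{6} \left(-363\right) = - 363 i \sqrt{6}$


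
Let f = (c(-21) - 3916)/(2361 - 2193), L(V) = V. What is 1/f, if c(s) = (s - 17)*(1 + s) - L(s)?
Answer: -56/1045 ≈ -0.053589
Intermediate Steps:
c(s) = -s + (1 + s)*(-17 + s) (c(s) = (s - 17)*(1 + s) - s = (-17 + s)*(1 + s) - s = (1 + s)*(-17 + s) - s = -s + (1 + s)*(-17 + s))
f = -1045/56 (f = ((-17 + (-21)**2 - 17*(-21)) - 3916)/(2361 - 2193) = ((-17 + 441 + 357) - 3916)/168 = (781 - 3916)*(1/168) = -3135*1/168 = -1045/56 ≈ -18.661)
1/f = 1/(-1045/56) = -56/1045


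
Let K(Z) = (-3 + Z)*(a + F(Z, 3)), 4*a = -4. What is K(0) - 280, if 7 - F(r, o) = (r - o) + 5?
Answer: -292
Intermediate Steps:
F(r, o) = 2 + o - r (F(r, o) = 7 - ((r - o) + 5) = 7 - (5 + r - o) = 7 + (-5 + o - r) = 2 + o - r)
a = -1 (a = (1/4)*(-4) = -1)
K(Z) = (-3 + Z)*(4 - Z) (K(Z) = (-3 + Z)*(-1 + (2 + 3 - Z)) = (-3 + Z)*(-1 + (5 - Z)) = (-3 + Z)*(4 - Z))
K(0) - 280 = (-12 - 1*0**2 + 7*0) - 280 = (-12 - 1*0 + 0) - 280 = (-12 + 0 + 0) - 280 = -12 - 280 = -292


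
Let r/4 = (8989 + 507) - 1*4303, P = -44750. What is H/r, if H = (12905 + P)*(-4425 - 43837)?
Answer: 256150565/3462 ≈ 73989.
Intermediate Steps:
r = 20772 (r = 4*((8989 + 507) - 1*4303) = 4*(9496 - 4303) = 4*5193 = 20772)
H = 1536903390 (H = (12905 - 44750)*(-4425 - 43837) = -31845*(-48262) = 1536903390)
H/r = 1536903390/20772 = 1536903390*(1/20772) = 256150565/3462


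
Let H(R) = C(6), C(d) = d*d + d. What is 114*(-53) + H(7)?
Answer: -6000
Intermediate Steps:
C(d) = d + d² (C(d) = d² + d = d + d²)
H(R) = 42 (H(R) = 6*(1 + 6) = 6*7 = 42)
114*(-53) + H(7) = 114*(-53) + 42 = -6042 + 42 = -6000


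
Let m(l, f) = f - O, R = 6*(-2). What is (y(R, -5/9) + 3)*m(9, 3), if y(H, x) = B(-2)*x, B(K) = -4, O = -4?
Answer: 329/9 ≈ 36.556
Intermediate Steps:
R = -12
m(l, f) = 4 + f (m(l, f) = f - 1*(-4) = f + 4 = 4 + f)
y(H, x) = -4*x
(y(R, -5/9) + 3)*m(9, 3) = (-(-20)/9 + 3)*(4 + 3) = (-(-20)/9 + 3)*7 = (-4*(-5/9) + 3)*7 = (20/9 + 3)*7 = (47/9)*7 = 329/9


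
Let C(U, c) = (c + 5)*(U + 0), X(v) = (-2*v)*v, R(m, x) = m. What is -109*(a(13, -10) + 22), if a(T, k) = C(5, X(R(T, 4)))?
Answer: 179087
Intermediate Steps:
X(v) = -2*v²
C(U, c) = U*(5 + c) (C(U, c) = (5 + c)*U = U*(5 + c))
a(T, k) = 25 - 10*T² (a(T, k) = 5*(5 - 2*T²) = 25 - 10*T²)
-109*(a(13, -10) + 22) = -109*((25 - 10*13²) + 22) = -109*((25 - 10*169) + 22) = -109*((25 - 1690) + 22) = -109*(-1665 + 22) = -109*(-1643) = 179087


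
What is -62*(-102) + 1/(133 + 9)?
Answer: 898009/142 ≈ 6324.0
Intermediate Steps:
-62*(-102) + 1/(133 + 9) = 6324 + 1/142 = 898009/142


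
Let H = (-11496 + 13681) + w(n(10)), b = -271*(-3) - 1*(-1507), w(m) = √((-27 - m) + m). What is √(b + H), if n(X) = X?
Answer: √(4505 + 3*I*√3) ≈ 67.119 + 0.0387*I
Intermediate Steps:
w(m) = 3*I*√3 (w(m) = √(-27) = 3*I*√3)
b = 2320 (b = 813 + 1507 = 2320)
H = 2185 + 3*I*√3 (H = (-11496 + 13681) + 3*I*√3 = 2185 + 3*I*√3 ≈ 2185.0 + 5.1962*I)
√(b + H) = √(2320 + (2185 + 3*I*√3)) = √(4505 + 3*I*√3)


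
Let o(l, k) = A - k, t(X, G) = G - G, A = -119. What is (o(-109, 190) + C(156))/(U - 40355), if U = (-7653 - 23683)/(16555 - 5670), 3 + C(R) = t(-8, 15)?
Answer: 1132040/146431837 ≈ 0.0077308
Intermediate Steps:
t(X, G) = 0
C(R) = -3 (C(R) = -3 + 0 = -3)
o(l, k) = -119 - k
U = -31336/10885 ≈ -2.8788
(o(-109, 190) + C(156))/(U - 40355) = ((-119 - 1*190) - 3)/(-31336/10885 - 40355) = ((-119 - 190) - 3)/(-439295511/10885) = (-309 - 3)*(-10885/439295511) = -312*(-10885/439295511) = 1132040/146431837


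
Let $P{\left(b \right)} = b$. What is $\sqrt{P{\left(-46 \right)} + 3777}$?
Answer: $\sqrt{3731} \approx 61.082$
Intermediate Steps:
$\sqrt{P{\left(-46 \right)} + 3777} = \sqrt{-46 + 3777} = \sqrt{3731}$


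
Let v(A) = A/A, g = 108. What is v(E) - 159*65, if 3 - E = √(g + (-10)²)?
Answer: -10334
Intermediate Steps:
E = 3 - 4*√13 (E = 3 - √(108 + (-10)²) = 3 - √(108 + 100) = 3 - √208 = 3 - 4*√13 ≈ -11.422)
v(A) = 1
v(E) - 159*65 = 1 - 159*65 = 1 - 10335 = -10334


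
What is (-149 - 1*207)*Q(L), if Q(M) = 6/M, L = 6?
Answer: -356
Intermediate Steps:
(-149 - 1*207)*Q(L) = (-149 - 1*207)*(6/6) = (-149 - 207)*(6*(⅙)) = -356*1 = -356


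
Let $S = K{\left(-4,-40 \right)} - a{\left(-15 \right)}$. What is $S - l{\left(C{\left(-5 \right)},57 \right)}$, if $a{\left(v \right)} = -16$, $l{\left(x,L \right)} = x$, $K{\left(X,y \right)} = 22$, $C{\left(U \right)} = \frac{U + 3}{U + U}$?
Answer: $\frac{189}{5} \approx 37.8$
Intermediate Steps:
$C{\left(U \right)} = \frac{3 + U}{2 U}$
$S = 38$ ($S = 22 - -16 = 22 + 16 = 38$)
$S - l{\left(C{\left(-5 \right)},57 \right)} = 38 - \frac{3 - 5}{2 \left(-5\right)} = 38 - \frac{1}{2} \left(- \frac{1}{5}\right) \left(-2\right) = 38 - \frac{1}{5} = \frac{189}{5}$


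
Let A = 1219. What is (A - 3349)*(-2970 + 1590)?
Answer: 2939400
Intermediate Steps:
(A - 3349)*(-2970 + 1590) = (1219 - 3349)*(-2970 + 1590) = -2130*(-1380) = 2939400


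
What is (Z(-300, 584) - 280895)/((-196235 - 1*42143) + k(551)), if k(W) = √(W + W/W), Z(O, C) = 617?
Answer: 16703027271/14206017583 + 140139*√138/14206017583 ≈ 1.1759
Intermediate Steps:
k(W) = √(1 + W) (k(W) = √(W + 1) = √(1 + W))
(Z(-300, 584) - 280895)/((-196235 - 1*42143) + k(551)) = (617 - 280895)/((-196235 - 1*42143) + √(1 + 551)) = -280278/((-196235 - 42143) + √552) = -280278/(-238378 + 2*√138)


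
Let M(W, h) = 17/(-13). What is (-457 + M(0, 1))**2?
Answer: 35497764/169 ≈ 2.1005e+5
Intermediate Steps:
M(W, h) = -17/13 (M(W, h) = 17*(-1/13) = -17/13)
(-457 + M(0, 1))**2 = (-457 - 17/13)**2 = (-5958/13)**2 = 35497764/169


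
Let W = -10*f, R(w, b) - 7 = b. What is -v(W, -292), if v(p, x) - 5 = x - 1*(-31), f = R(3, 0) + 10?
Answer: 256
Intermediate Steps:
R(w, b) = 7 + b
f = 17 (f = (7 + 0) + 10 = 7 + 10 = 17)
W = -170 (W = -10*17 = -170)
v(p, x) = 36 + x (v(p, x) = 5 + (x - 1*(-31)) = 5 + (x + 31) = 5 + (31 + x) = 36 + x)
-v(W, -292) = -(36 - 292) = -1*(-256) = 256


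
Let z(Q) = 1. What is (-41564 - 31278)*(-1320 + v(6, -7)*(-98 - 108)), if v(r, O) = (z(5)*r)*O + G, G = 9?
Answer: -399028476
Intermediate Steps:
v(r, O) = 9 + O*r (v(r, O) = (1*r)*O + 9 = r*O + 9 = O*r + 9 = 9 + O*r)
(-41564 - 31278)*(-1320 + v(6, -7)*(-98 - 108)) = (-41564 - 31278)*(-1320 + (9 - 7*6)*(-98 - 108)) = -72842*(-1320 + (9 - 42)*(-206)) = -72842*(-1320 - 33*(-206)) = -72842*(-1320 + 6798) = -72842*5478 = -399028476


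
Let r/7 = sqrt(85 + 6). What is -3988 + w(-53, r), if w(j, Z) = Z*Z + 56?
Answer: 527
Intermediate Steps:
r = 7*sqrt(91) (r = 7*sqrt(85 + 6) = 7*sqrt(91) ≈ 66.776)
w(j, Z) = 56 + Z**2 (w(j, Z) = Z**2 + 56 = 56 + Z**2)
-3988 + w(-53, r) = -3988 + (56 + (7*sqrt(91))**2) = -3988 + (56 + 4459) = -3988 + 4515 = 527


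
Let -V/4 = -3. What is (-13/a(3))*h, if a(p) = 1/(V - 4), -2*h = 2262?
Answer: 117624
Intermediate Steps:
V = 12 (V = -4*(-3) = 12)
h = -1131 (h = -1/2*2262 = -1131)
a(p) = 1/8 (a(p) = 1/(12 - 4) = 1/8)
(-13/a(3))*h = -13/1/8*(-1131) = -13*8*(-1131) = -104*(-1131) = 117624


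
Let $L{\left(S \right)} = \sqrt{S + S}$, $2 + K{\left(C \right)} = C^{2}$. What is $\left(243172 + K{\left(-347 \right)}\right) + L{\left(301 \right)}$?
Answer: $363579 + \sqrt{602} \approx 3.636 \cdot 10^{5}$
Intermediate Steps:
$K{\left(C \right)} = -2 + C^{2}$
$L{\left(S \right)} = \sqrt{2} \sqrt{S}$ ($L{\left(S \right)} = \sqrt{2 S} = \sqrt{2} \sqrt{S}$)
$\left(243172 + K{\left(-347 \right)}\right) + L{\left(301 \right)} = \left(243172 - \left(2 - \left(-347\right)^{2}\right)\right) + \sqrt{2} \sqrt{301} = \left(243172 + \left(-2 + 120409\right)\right) + \sqrt{602} = \left(243172 + 120407\right) + \sqrt{602} = 363579 + \sqrt{602}$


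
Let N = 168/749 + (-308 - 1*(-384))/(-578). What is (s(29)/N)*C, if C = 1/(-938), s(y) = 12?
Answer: -92769/673015 ≈ -0.13784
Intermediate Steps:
N = 2870/30923 (N = 168*(1/749) + (-308 + 384)*(-1/578) = 24/107 + 76*(-1/578) = 24/107 - 38/289 = 2870/30923 ≈ 0.092811)
C = -1/938 ≈ -0.0010661
(s(29)/N)*C = (12/(2870/30923))*(-1/938) = (12*(30923/2870))*(-1/938) = (185538/1435)*(-1/938) = -92769/673015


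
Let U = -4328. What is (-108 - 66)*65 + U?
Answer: -15638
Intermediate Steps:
(-108 - 66)*65 + U = (-108 - 66)*65 - 4328 = -174*65 - 4328 = -11310 - 4328 = -15638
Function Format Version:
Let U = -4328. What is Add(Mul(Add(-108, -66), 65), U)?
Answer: -15638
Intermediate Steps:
Add(Mul(Add(-108, -66), 65), U) = Add(Mul(Add(-108, -66), 65), -4328) = Add(Mul(-174, 65), -4328) = Add(-11310, -4328) = -15638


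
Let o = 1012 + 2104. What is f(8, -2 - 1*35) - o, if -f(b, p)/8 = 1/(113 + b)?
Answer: -377044/121 ≈ -3116.1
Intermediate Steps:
f(b, p) = -8/(113 + b)
o = 3116
f(8, -2 - 1*35) - o = -8/(113 + 8) - 1*3116 = -8/121 - 3116 = -377044/121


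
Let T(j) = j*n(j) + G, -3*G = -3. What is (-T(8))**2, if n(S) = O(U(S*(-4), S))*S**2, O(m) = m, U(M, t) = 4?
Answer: 4198401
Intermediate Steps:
G = 1 (G = -1/3*(-3) = 1)
n(S) = 4*S**2
T(j) = 1 + 4*j**3 (T(j) = j*(4*j**2) + 1 = 4*j**3 + 1 = 1 + 4*j**3)
(-T(8))**2 = (-(1 + 4*8**3))**2 = (-(1 + 4*512))**2 = (-(1 + 2048))**2 = (-1*2049)**2 = (-2049)**2 = 4198401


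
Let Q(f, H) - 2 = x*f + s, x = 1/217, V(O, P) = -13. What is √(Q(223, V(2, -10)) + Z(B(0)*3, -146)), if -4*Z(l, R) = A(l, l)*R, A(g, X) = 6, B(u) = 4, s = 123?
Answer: 3*√1805223/217 ≈ 18.575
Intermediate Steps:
x = 1/217 ≈ 0.0046083
Q(f, H) = 125 + f/217 (Q(f, H) = 2 + (f/217 + 123) = 2 + (123 + f/217) = 125 + f/217)
Z(l, R) = -3*R/2
√(Q(223, V(2, -10)) + Z(B(0)*3, -146)) = √((125 + (1/217)*223) - 3/2*(-146)) = √((125 + 223/217) + 219) = √(27348/217 + 219) = √(74871/217) = 3*√1805223/217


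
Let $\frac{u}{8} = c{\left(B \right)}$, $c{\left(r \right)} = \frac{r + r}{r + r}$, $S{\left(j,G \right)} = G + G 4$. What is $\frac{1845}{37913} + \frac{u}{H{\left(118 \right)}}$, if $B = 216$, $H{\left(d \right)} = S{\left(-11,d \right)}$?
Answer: $\frac{695927}{11184335} \approx 0.062223$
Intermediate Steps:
$S{\left(j,G \right)} = 5 G$ ($S{\left(j,G \right)} = G + 4 G = 5 G$)
$H{\left(d \right)} = 5 d$
$c{\left(r \right)} = 1$ ($c{\left(r \right)} = \frac{2 r}{2 r} = 2 r \frac{1}{2 r} = 1$)
$u = 8$ ($u = 8 \cdot 1 = 8$)
$\frac{1845}{37913} + \frac{u}{H{\left(118 \right)}} = \frac{1845}{37913} + \frac{8}{5 \cdot 118} = 1845 \cdot \frac{1}{37913} + \frac{8}{590} = \frac{1845}{37913} + 8 \cdot \frac{1}{590} = \frac{1845}{37913} + \frac{4}{295} = \frac{695927}{11184335}$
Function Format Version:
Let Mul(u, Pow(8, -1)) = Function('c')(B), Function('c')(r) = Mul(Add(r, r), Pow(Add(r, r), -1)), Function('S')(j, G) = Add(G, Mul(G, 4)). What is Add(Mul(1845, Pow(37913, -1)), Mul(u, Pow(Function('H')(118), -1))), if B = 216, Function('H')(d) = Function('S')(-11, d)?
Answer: Rational(695927, 11184335) ≈ 0.062223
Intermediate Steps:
Function('S')(j, G) = Mul(5, G) (Function('S')(j, G) = Add(G, Mul(4, G)) = Mul(5, G))
Function('H')(d) = Mul(5, d)
Function('c')(r) = 1 (Function('c')(r) = Mul(Mul(2, r), Pow(Mul(2, r), -1)) = Mul(Mul(2, r), Mul(Rational(1, 2), Pow(r, -1))) = 1)
u = 8 (u = Mul(8, 1) = 8)
Add(Mul(1845, Pow(37913, -1)), Mul(u, Pow(Function('H')(118), -1))) = Add(Mul(1845, Pow(37913, -1)), Mul(8, Pow(Mul(5, 118), -1))) = Add(Mul(1845, Rational(1, 37913)), Mul(8, Pow(590, -1))) = Add(Rational(1845, 37913), Mul(8, Rational(1, 590))) = Add(Rational(1845, 37913), Rational(4, 295)) = Rational(695927, 11184335)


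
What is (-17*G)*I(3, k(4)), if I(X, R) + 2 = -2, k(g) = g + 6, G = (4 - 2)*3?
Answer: 408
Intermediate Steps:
G = 6 (G = 2*3 = 6)
k(g) = 6 + g
I(X, R) = -4 (I(X, R) = -2 - 2 = -4)
(-17*G)*I(3, k(4)) = -17*6*(-4) = -102*(-4) = 408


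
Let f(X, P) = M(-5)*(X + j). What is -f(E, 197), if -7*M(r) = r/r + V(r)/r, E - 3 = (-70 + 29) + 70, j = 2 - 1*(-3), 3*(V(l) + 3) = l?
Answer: 1073/105 ≈ 10.219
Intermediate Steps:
V(l) = -3 + l/3
j = 5 (j = 2 + 3 = 5)
E = 32 (E = 3 + ((-70 + 29) + 70) = 3 + (-41 + 70) = 3 + 29 = 32)
M(r) = -⅐ - (-3 + r/3)/(7*r) (M(r) = -(r/r + (-3 + r/3)/r)/7 = -(1 + (-3 + r/3)/r)/7 = -⅐ - (-3 + r/3)/(7*r))
f(X, P) = -29/21 - 29*X/105 (f(X, P) = ((1/21)*(9 - 4*(-5))/(-5))*(X + 5) = ((1/21)*(-⅕)*(9 + 20))*(5 + X) = ((1/21)*(-⅕)*29)*(5 + X) = -29*(5 + X)/105 = -29/21 - 29*X/105)
-f(E, 197) = -(-29/21 - 29/105*32) = -(-29/21 - 928/105) = -1*(-1073/105) = 1073/105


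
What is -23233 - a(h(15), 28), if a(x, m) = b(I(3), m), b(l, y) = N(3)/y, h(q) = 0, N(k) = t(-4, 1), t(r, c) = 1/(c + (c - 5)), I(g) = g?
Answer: -1951571/84 ≈ -23233.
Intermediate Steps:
t(r, c) = 1/(-5 + 2*c) (t(r, c) = 1/(c + (-5 + c)) = 1/(-5 + 2*c))
N(k) = -⅓ (N(k) = 1/(-5 + 2*1) = 1/(-5 + 2) = 1/(-3) = -⅓)
b(l, y) = -1/(3*y)
a(x, m) = -1/(3*m)
-23233 - a(h(15), 28) = -23233 - (-1)/(3*28) = -23233 - 1*(-1/84) = -23233 + 1/84 = -1951571/84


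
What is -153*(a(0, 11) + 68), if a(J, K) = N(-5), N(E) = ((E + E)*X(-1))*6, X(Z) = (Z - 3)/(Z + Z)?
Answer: 7956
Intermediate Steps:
X(Z) = (-3 + Z)/(2*Z) (X(Z) = (-3 + Z)/((2*Z)) = (-3 + Z)*(1/(2*Z)) = (-3 + Z)/(2*Z))
N(E) = 24*E (N(E) = ((E + E)*((½)*(-3 - 1)/(-1)))*6 = ((2*E)*((½)*(-1)*(-4)))*6 = ((2*E)*2)*6 = (4*E)*6 = 24*E)
a(J, K) = -120 (a(J, K) = 24*(-5) = -120)
-153*(a(0, 11) + 68) = -153*(-120 + 68) = -153*(-52) = 7956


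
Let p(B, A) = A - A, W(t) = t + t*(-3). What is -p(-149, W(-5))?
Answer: 0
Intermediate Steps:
W(t) = -2*t (W(t) = t - 3*t = -2*t)
p(B, A) = 0
-p(-149, W(-5)) = -1*0 = 0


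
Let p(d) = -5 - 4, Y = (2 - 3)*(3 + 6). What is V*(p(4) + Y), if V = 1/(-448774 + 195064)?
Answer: 1/14095 ≈ 7.0947e-5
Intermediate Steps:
Y = -9 (Y = -1*9 = -9)
p(d) = -9
V = -1/253710 (V = 1/(-253710) = -1/253710 ≈ -3.9415e-6)
V*(p(4) + Y) = -(-9 - 9)/253710 = -1/253710*(-18) = 1/14095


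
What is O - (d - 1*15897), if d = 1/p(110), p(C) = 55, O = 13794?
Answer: 1633004/55 ≈ 29691.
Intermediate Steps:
d = 1/55 ≈ 0.018182
O - (d - 1*15897) = 13794 - (1/55 - 1*15897) = 13794 - (1/55 - 15897) = 13794 - 1*(-874334/55) = 13794 + 874334/55 = 1633004/55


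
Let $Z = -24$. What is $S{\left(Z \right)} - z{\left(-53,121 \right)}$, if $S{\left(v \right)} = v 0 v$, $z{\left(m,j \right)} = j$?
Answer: $-121$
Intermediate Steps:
$S{\left(v \right)} = 0$ ($S{\left(v \right)} = 0 v = 0$)
$S{\left(Z \right)} - z{\left(-53,121 \right)} = 0 - 121 = -121$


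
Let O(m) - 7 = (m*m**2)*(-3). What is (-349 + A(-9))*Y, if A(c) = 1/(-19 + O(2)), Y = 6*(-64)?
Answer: 402080/3 ≈ 1.3403e+5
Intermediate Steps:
O(m) = 7 - 3*m**3 (O(m) = 7 + (m*m**2)*(-3) = 7 + m**3*(-3) = 7 - 3*m**3)
Y = -384
A(c) = -1/36 (A(c) = 1/(-19 + (7 - 3*2**3)) = 1/(-19 + (7 - 3*8)) = 1/(-19 + (7 - 24)) = 1/(-19 - 17) = 1/(-36) = -1/36)
(-349 + A(-9))*Y = (-349 - 1/36)*(-384) = -12565/36*(-384) = 402080/3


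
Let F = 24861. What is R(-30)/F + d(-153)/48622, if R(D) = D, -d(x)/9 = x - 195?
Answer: 12734332/201465257 ≈ 0.063209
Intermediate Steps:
d(x) = 1755 - 9*x (d(x) = -9*(x - 195) = -9*(-195 + x) = 1755 - 9*x)
R(-30)/F + d(-153)/48622 = -30/24861 + (1755 - 9*(-153))/48622 = -30*1/24861 + (1755 + 1377)*(1/48622) = -10/8287 + 3132*(1/48622) = -10/8287 + 1566/24311 = 12734332/201465257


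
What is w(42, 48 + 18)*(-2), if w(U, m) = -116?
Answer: 232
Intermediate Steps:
w(42, 48 + 18)*(-2) = -116*(-2) = 232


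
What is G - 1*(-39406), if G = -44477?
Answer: -5071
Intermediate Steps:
G - 1*(-39406) = -44477 - 1*(-39406) = -44477 + 39406 = -5071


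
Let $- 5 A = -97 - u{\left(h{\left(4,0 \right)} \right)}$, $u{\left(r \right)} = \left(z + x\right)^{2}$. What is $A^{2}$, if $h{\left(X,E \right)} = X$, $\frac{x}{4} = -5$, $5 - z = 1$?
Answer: $\frac{124609}{25} \approx 4984.4$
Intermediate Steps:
$z = 4$ ($z = 5 - 1 = 4$)
$x = -20$ ($x = 4 \left(-5\right) = -20$)
$u{\left(r \right)} = 256$ ($u{\left(r \right)} = \left(4 - 20\right)^{2} = \left(-16\right)^{2} = 256$)
$A = \frac{353}{5}$ ($A = - \frac{-97 - 256}{5} = \left(- \frac{1}{5}\right) \left(-353\right) = \frac{353}{5} \approx 70.6$)
$A^{2} = \left(\frac{353}{5}\right)^{2} = \frac{124609}{25}$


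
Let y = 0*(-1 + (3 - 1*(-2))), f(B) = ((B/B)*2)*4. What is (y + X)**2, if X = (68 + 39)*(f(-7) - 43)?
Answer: 14025025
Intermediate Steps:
f(B) = 8 (f(B) = (1*2)*4 = 2*4 = 8)
X = -3745 (X = (68 + 39)*(8 - 43) = 107*(-35) = -3745)
y = 0 (y = 0*(-1 + (3 + 2)) = 0*(-1 + 5) = 0*4 = 0)
(y + X)**2 = (0 - 3745)**2 = (-3745)**2 = 14025025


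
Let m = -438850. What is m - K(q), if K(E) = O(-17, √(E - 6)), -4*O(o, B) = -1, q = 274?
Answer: -1755401/4 ≈ -4.3885e+5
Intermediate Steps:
O(o, B) = ¼ (O(o, B) = -¼*(-1) = ¼)
K(E) = ¼
m - K(q) = -438850 - 1*¼ = -438850 - ¼ = -1755401/4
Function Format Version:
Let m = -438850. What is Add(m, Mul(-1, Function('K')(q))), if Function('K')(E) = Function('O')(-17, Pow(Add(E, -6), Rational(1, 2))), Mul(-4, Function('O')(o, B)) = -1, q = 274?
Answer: Rational(-1755401, 4) ≈ -4.3885e+5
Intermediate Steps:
Function('O')(o, B) = Rational(1, 4) (Function('O')(o, B) = Mul(Rational(-1, 4), -1) = Rational(1, 4))
Function('K')(E) = Rational(1, 4)
Add(m, Mul(-1, Function('K')(q))) = Add(-438850, Mul(-1, Rational(1, 4))) = Add(-438850, Rational(-1, 4)) = Rational(-1755401, 4)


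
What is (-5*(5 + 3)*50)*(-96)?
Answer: 192000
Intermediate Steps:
(-5*(5 + 3)*50)*(-96) = (-5*8*50)*(-96) = -40*50*(-96) = -2000*(-96) = 192000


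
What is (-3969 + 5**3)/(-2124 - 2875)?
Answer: 3844/4999 ≈ 0.76895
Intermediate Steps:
(-3969 + 5**3)/(-2124 - 2875) = (-3969 + 125)/(-4999) = -3844*(-1/4999) = 3844/4999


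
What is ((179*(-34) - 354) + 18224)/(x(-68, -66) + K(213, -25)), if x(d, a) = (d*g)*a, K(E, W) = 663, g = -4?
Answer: -3928/5763 ≈ -0.68159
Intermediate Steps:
x(d, a) = -4*a*d (x(d, a) = (d*(-4))*a = (-4*d)*a = -4*a*d)
((179*(-34) - 354) + 18224)/(x(-68, -66) + K(213, -25)) = ((179*(-34) - 354) + 18224)/(-4*(-66)*(-68) + 663) = ((-6086 - 354) + 18224)/(-17952 + 663) = (-6440 + 18224)/(-17289) = 11784*(-1/17289) = -3928/5763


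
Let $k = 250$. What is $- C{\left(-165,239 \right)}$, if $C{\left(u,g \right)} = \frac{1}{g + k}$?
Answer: $- \frac{1}{489} \approx -0.002045$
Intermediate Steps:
$C{\left(u,g \right)} = \frac{1}{250 + g}$ ($C{\left(u,g \right)} = \frac{1}{g + 250} = \frac{1}{250 + g}$)
$- C{\left(-165,239 \right)} = - \frac{1}{250 + 239} = - \frac{1}{489}$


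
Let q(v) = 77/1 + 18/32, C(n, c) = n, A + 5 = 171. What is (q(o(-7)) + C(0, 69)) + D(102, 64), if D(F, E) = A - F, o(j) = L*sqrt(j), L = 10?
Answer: 2265/16 ≈ 141.56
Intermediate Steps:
A = 166 (A = -5 + 171 = 166)
o(j) = 10*sqrt(j)
q(v) = 1241/16 (q(v) = 77*1 + 18*(1/32) = 77 + 9/16 = 1241/16)
D(F, E) = 166 - F
(q(o(-7)) + C(0, 69)) + D(102, 64) = (1241/16 + 0) + (166 - 1*102) = 1241/16 + (166 - 102) = 1241/16 + 64 = 2265/16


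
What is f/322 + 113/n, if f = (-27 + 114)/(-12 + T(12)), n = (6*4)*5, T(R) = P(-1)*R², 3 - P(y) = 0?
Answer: 63719/67620 ≈ 0.94231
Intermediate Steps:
P(y) = 3 (P(y) = 3 - 1*0 = 3 + 0 = 3)
T(R) = 3*R²
n = 120 (n = 24*5 = 120)
f = 29/140 (f = (-27 + 114)/(-12 + 3*12²) = 87/(-12 + 3*144) = 87/(-12 + 432) = 87/420 = 87*(1/420) = 29/140 ≈ 0.20714)
f/322 + 113/n = (29/140)/322 + 113/120 = (29/140)*(1/322) + 113*(1/120) = 29/45080 + 113/120 = 63719/67620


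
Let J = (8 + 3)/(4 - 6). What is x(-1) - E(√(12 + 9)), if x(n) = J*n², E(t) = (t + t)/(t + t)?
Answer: -13/2 ≈ -6.5000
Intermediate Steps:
J = -11/2 (J = 11/(-2) = 11*(-½) = -11/2 ≈ -5.5000)
E(t) = 1 (E(t) = (2*t)/((2*t)) = (2*t)*(1/(2*t)) = 1)
x(n) = -11*n²/2
x(-1) - E(√(12 + 9)) = -11/2*(-1)² - 1*1 = -11/2*1 - 1 = -11/2 - 1 = -13/2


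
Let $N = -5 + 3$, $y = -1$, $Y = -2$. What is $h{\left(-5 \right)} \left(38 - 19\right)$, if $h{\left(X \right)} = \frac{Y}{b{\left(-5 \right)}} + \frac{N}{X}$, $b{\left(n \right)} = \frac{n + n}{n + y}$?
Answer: $- \frac{76}{5} \approx -15.2$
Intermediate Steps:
$b{\left(n \right)} = \frac{2 n}{-1 + n}$ ($b{\left(n \right)} = \frac{n + n}{n - 1} = \frac{2 n}{-1 + n}$)
$N = -2$
$h{\left(X \right)} = - \frac{6}{5} - \frac{2}{X}$ ($h{\left(X \right)} = - \frac{2}{2 \left(-5\right) \frac{1}{-1 - 5}} - \frac{2}{X} = - \frac{2}{2 \left(-5\right) \frac{1}{-6}} - \frac{2}{X} = - \frac{2}{2 \left(-5\right) \left(- \frac{1}{6}\right)} - \frac{2}{X} = - \frac{2}{\frac{5}{3}} - \frac{2}{X} = \left(-2\right) \frac{3}{5} - \frac{2}{X} = - \frac{6}{5} - \frac{2}{X}$)
$h{\left(-5 \right)} \left(38 - 19\right) = \left(- \frac{6}{5} - \frac{2}{-5}\right) \left(38 - 19\right) = \left(- \frac{6}{5} - - \frac{2}{5}\right) 19 = \left(- \frac{6}{5} + \frac{2}{5}\right) 19 = \left(- \frac{4}{5}\right) 19 = - \frac{76}{5}$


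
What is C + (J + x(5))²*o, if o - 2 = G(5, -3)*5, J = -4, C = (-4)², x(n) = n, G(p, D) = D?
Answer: 3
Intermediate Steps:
C = 16
o = -13 (o = 2 - 3*5 = 2 - 15 = -13)
C + (J + x(5))²*o = 16 + (-4 + 5)²*(-13) = 16 + 1²*(-13) = 16 + 1*(-13) = 16 - 13 = 3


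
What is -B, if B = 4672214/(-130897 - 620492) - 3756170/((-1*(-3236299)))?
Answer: 1631184210556/221065406301 ≈ 7.3787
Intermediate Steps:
B = -1631184210556/221065406301 (B = 4672214/(-751389) - 3756170/3236299 = 4672214*(-1/751389) - 3756170*1/3236299 = -4672214/751389 - 341470/294209 = -1631184210556/221065406301 ≈ -7.3787)
-B = -1*(-1631184210556/221065406301) = 1631184210556/221065406301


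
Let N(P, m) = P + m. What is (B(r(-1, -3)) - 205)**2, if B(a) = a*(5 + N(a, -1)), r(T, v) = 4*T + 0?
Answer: 42025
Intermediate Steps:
r(T, v) = 4*T
B(a) = a*(4 + a) (B(a) = a*(5 + (a - 1)) = a*(5 + (-1 + a)) = a*(4 + a))
(B(r(-1, -3)) - 205)**2 = ((4*(-1))*(4 + 4*(-1)) - 205)**2 = (-4*(4 - 4) - 205)**2 = (-4*0 - 205)**2 = (0 - 205)**2 = (-205)**2 = 42025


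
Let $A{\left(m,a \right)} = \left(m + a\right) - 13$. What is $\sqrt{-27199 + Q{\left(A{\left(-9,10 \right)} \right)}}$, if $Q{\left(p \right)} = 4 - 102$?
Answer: $9 i \sqrt{337} \approx 165.22 i$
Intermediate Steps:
$A{\left(m,a \right)} = -13 + a + m$ ($A{\left(m,a \right)} = \left(a + m\right) - 13 = -13 + a + m$)
$Q{\left(p \right)} = -98$ ($Q{\left(p \right)} = 4 - 102 = -98$)
$\sqrt{-27199 + Q{\left(A{\left(-9,10 \right)} \right)}} = \sqrt{-27199 - 98} = \sqrt{-27297} = 9 i \sqrt{337}$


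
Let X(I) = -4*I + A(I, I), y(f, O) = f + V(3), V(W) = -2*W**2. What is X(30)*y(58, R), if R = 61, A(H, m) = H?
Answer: -3600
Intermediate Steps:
y(f, O) = -18 + f (y(f, O) = f - 2*3**2 = f - 2*9 = f - 18 = -18 + f)
X(I) = -3*I (X(I) = -4*I + I = -3*I)
X(30)*y(58, R) = (-3*30)*(-18 + 58) = -90*40 = -3600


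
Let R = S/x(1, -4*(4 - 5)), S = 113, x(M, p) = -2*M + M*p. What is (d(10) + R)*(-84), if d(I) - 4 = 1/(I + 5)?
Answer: -25438/5 ≈ -5087.6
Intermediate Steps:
d(I) = 4 + 1/(5 + I) (d(I) = 4 + 1/(I + 5) = 4 + 1/(5 + I))
R = 113/2 (R = 113/((1*(-2 - 4*(4 - 5)))) = 113/((1*(-2 - 4*(-1)))) = 113/((1*(-2 + 4))) = 113/((1*2)) = 113/2 ≈ 56.500)
(d(10) + R)*(-84) = ((21 + 4*10)/(5 + 10) + 113/2)*(-84) = ((21 + 40)/15 + 113/2)*(-84) = ((1/15)*61 + 113/2)*(-84) = (61/15 + 113/2)*(-84) = (1817/30)*(-84) = -25438/5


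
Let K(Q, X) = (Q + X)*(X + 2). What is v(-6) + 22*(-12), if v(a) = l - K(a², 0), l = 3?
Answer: -333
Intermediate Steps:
K(Q, X) = (2 + X)*(Q + X) (K(Q, X) = (Q + X)*(2 + X) = (2 + X)*(Q + X))
v(a) = 3 - 2*a² (v(a) = 3 - (0² + 2*a² + 2*0 + a²*0) = 3 - (0 + 2*a² + 0 + 0) = 3 - 2*a²)
v(-6) + 22*(-12) = (3 - 2*(-6)²) + 22*(-12) = (3 - 2*36) - 264 = (3 - 72) - 264 = -69 - 264 = -333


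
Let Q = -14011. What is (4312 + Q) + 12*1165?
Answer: 4281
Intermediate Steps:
(4312 + Q) + 12*1165 = (4312 - 14011) + 12*1165 = -9699 + 13980 = 4281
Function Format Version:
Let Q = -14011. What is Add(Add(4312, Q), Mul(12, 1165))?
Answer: 4281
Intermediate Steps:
Add(Add(4312, Q), Mul(12, 1165)) = Add(Add(4312, -14011), Mul(12, 1165)) = Add(-9699, 13980) = 4281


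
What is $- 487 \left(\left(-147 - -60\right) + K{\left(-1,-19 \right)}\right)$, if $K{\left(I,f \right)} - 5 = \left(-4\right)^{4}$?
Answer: $-84738$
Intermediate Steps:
$K{\left(I,f \right)} = 261$ ($K{\left(I,f \right)} = 5 + \left(-4\right)^{4} = 5 + 256 = 261$)
$- 487 \left(\left(-147 - -60\right) + K{\left(-1,-19 \right)}\right) = - 487 \left(\left(-147 - -60\right) + 261\right) = - 487 \left(\left(-147 + 60\right) + 261\right) = - 487 \left(-87 + 261\right) = \left(-487\right) 174 = -84738$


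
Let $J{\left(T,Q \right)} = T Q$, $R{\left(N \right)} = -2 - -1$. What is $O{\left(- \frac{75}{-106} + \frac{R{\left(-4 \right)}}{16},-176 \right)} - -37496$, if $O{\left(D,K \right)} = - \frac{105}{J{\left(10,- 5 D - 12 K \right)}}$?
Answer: $\frac{9578839376}{255463} \approx 37496.0$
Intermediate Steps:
$R{\left(N \right)} = -1$ ($R{\left(N \right)} = -2 + 1 = -1$)
$J{\left(T,Q \right)} = Q T$
$O{\left(D,K \right)} = - \frac{105}{- 120 K - 50 D}$ ($O{\left(D,K \right)} = - \frac{105}{\left(- 5 D - 12 K\right) 10} = - \frac{105}{\left(- 12 K - 5 D\right) 10} = - \frac{105}{- 120 K - 50 D}$)
$O{\left(- \frac{75}{-106} + \frac{R{\left(-4 \right)}}{16},-176 \right)} - -37496 = \frac{21}{2 \left(5 \left(- \frac{75}{-106} - \frac{1}{16}\right) + 12 \left(-176\right)\right)} - -37496 = \frac{21}{2 \left(5 \left(\left(-75\right) \left(- \frac{1}{106}\right) - \frac{1}{16}\right) - 2112\right)} + 37496 = \frac{21}{2 \left(5 \left(\frac{75}{106} - \frac{1}{16}\right) - 2112\right)} + 37496 = \frac{21}{2 \left(5 \cdot \frac{547}{848} - 2112\right)} + 37496 = \frac{21}{2 \left(\frac{2735}{848} - 2112\right)} + 37496 = \frac{21}{2 \left(- \frac{1788241}{848}\right)} + 37496 = \frac{21}{2} \left(- \frac{848}{1788241}\right) + 37496 = - \frac{1272}{255463} + 37496 = \frac{9578839376}{255463}$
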